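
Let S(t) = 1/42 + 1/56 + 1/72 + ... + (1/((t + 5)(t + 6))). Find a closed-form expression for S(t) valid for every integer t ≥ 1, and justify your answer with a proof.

We claim S(t) = t/(6(t + 6)) for all t ≥ 1.
For the base case t = 1: S(1) = 1/42, and the closed form gives 1/42. They agree.
Inductive step: assume the claim holds for t = k, so S(k) = k/(6(k + 6)).
Then S(k+1) = S(k) + (1/((k + 6)(k + 7))) = (k/(6(k + 6))) + (1/((k + 6)(k + 7))).
Simplifying, S(k+1) = (k + 1)/(6(k + 7)) = (k+1)/(6((k+1) + 6)),
which is the closed form with t = k+1.
This completes the induction.

S(t) = t/(6(t + 6))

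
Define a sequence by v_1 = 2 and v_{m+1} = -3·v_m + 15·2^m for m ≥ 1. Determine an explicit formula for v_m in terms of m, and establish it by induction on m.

Computing the first terms: v_1 = 2, v_2 = 24, v_3 = -12. This suggests v_m = -4(-3)^(m - 1) + 3·2^m.
Base case (m = 1): the formula gives 2 = 2 = v_1.
For the inductive step, assume it holds for an arbitrary p ≥ 1, so v_p = -4(-3)^(p - 1) + 3·2^p.
Then v_{p+1} = -3·v_p + 15·2^p = -3·(-4(-3)^(p - 1) + 3·2^p) + 15·2^p = -4(-3)^p + 3·2^(p + 1) = -4(-3)^((p+1) - 1) + 3·2^(p+1),
which is the claimed formula at m = p+1.
By induction, the statement is established for all m ≥ 1.

v_m = -4(-3)^(m - 1) + 3·2^m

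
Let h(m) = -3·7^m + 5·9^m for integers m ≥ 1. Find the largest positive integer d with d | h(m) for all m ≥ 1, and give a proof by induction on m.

d = 6

Computing the first values: h(1) = 24 and h(2) = 258; gcd(24, 258) = 6, so d ≤ 6.
We prove 6 | -3·7^m + 5·9^m for all m ≥ 1 by induction on m.
Base step (m = 1): h(1) = 24 = 6·(4), so 6 | h(1).
For the inductive step, assume it holds for an arbitrary p ≥ 1, i.e. 6 | h(p). Then
h(p+1) − 9·h(p) = (-3·7^(p+1) + 5·9^(p+1)) − 9·(-3·7^p + 5·9^p) = (-3)·7^p·(7 − 9) = (6)·7^p. Since 6 | h(p) by the inductive hypothesis, 6 | 9·h(p); and 6 | 6 since 6 = 6·1. Therefore 6 | h(p+1).
By the principle of mathematical induction, the result holds for all m ≥ 1.
Therefore the largest such d is 6.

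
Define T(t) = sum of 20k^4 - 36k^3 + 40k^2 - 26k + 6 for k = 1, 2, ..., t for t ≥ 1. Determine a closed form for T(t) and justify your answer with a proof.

We claim T(t) = t(4t^4 + t^3 + 2t^2 - 2t - 1) for all t ≥ 1.
Base case (t = 1): T(1) = 4, and the closed form gives 4. They agree.
Inductive step: suppose the statement holds for some k ≥ 1, so T(k) = k(4k^4 + k^3 + 2k^2 - 2k - 1).
Then T(k+1) = T(k) + (20k^4 + 44k^3 + 52k^2 + 26k + 4) = (k(4k^4 + k^3 + 2k^2 - 2k - 1)) + (20k^4 + 44k^3 + 52k^2 + 26k + 4).
Simplifying, T(k+1) = (k + 1)(4k^4 + 17k^3 + 29k^2 + 21k + 4) = (k+1)(4(k+1)^4 + (k+1)^3 + 2(k+1)^2 - 2(k+1) - 1),
which is the closed form with t = k+1.
Hence, by induction on t, the claim holds for every t ≥ 1.

T(t) = t(4t^4 + t^3 + 2t^2 - 2t - 1)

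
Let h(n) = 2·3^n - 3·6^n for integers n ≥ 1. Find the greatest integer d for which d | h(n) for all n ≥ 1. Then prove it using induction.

Computing the first values: h(1) = -12 and h(2) = -90; gcd(-12, -90) = 6, so d ≤ 6.
We prove 6 | 2·3^n - 3·6^n for all n ≥ 1 by induction on n.
Base step (n = 1): h(1) = -12 = 6·(-2), so 6 | h(1).
Inductive step: assume the claim holds for n = k, i.e. 6 | h(k). Then
h(k+1) − 6·h(k) = (2·3^(k+1) - 3·6^(k+1)) − 6·(2·3^k - 3·6^k) = (2)·3^k·(3 − 6) = (-6)·3^k. Since 6 | h(k) by the inductive hypothesis, 6 | 6·h(k); and 6 | -6 since -6 = 6·-1. Therefore 6 | h(k+1).
By induction, the statement is established for all n ≥ 1.
Therefore the largest such d is 6.

d = 6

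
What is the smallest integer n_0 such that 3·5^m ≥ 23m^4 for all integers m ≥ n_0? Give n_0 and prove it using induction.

n_0 = 6

At m = 5: 9375 < 14375, so the inequality fails and n_0 ≥ 6. We prove 3·5^m ≥ 23m^4 for all m ≥ 6.
Base step (m = 6): 3·5^m = 46875 and 23m^4 = 29808, so 46875 ≥ 29808.
Inductive step: suppose the statement holds for some p ≥ 6, so 3·5^p ≥ 23p^4.
Then 3·5^(p + 1) = 5·(3·5^p) ≥ 5·(23p^4).
Also, for p ≥ 6 we have 5·(23p^4) ≥ 23(p+1)^4, since 5 ≥ (1 + 1/p)^4 for all p ≥ 6.
Combining, 3·5^(p + 1) ≥ 23(p+1)^4.
This completes the induction.
Hence the smallest such n_0 is 6.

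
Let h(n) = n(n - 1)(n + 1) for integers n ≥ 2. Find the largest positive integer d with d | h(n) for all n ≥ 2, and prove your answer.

Computing the first values: h(2) = 6 and h(3) = 24; gcd(6, 24) = 6, so d ≤ 6.
We prove 6 | n(n - 1)(n + 1) for all n ≥ 2 by induction on n.
Base step (n = 2): h(2) = 6 = 6·(1), so 6 | h(2).
Inductive step: assume the claim holds for n = j, i.e. 6 | h(j). Then
h(j+1) − h(j) = j·(j+1)·(j+2) − (j-1)·j·(j+1) = j·(j+1)·[(j+2) − (j-1)] = 3·j·(j+1). The product of 2 consecutive integers is divisible by (2)! = 2, so h(j+1) − h(j) is divisible by 3·2 = 6. By the inductive hypothesis 6 | h(j), hence 6 | h(j+1).
By induction, the statement is established for all n ≥ 2.
Therefore the largest such d is 6.

d = 6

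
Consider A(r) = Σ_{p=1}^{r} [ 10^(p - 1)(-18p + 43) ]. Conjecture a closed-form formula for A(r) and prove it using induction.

A(r) = 10^r(-2r + 5) - 5

We claim A(r) = 10^r(-2r + 5) - 5 for all r ≥ 1.
When r = 1: A(1) = 25, and the closed form gives 25. They agree.
Inductive step: suppose the statement holds for some p ≥ 1, so A(p) = 10^p(-2p + 5) - 5.
Then A(p+1) = A(p) + (10^p(-18p + 25)) = (10^p(-2p + 5) - 5) + (10^p(-18p + 25)).
Simplifying, A(p+1) = -20·10^p·p + 30·10^p - 5 = 10^(p+1)(-2(p+1) + 5) - 5,
which is the closed form with r = p+1.
By the principle of mathematical induction, the result holds for all r ≥ 1.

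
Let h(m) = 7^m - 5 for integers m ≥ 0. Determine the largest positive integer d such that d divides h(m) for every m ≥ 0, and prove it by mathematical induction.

d = 2

Computing the first values: h(0) = -4 and h(1) = 2; gcd(-4, 2) = 2, so d ≤ 2.
We prove 2 | 7^m - 5 for all m ≥ 0 by induction on m.
For the base case m = 0: h(0) = -4 = 2·(-2), so 2 | h(0).
Suppose the result is true for m = j, i.e. 2 | h(j). Then
h(j+1) = 7^(j+1) - 5 = 7·(7^j - 5) + 30 = 7·h(j) + 30. The first term is divisible by 2 by the inductive hypothesis, and 30 is divisible by 2. Hence 2 | h(j+1).
This completes the induction.
Therefore the largest such d is 2.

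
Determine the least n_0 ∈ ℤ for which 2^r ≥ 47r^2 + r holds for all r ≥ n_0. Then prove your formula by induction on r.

n_0 = 13

At r = 12: 4096 < 6780, so the inequality fails and n_0 ≥ 13. We prove 2^r ≥ 47r^2 + r for all r ≥ 13.
When r = 13: 2^r = 8192 and 47r^2 + r = 7956, so 8192 ≥ 7956.
For the inductive step, assume it holds for an arbitrary k ≥ 13, so 2^k ≥ 47k^2 + k.
Then 2^(k + 1) = 2·(2^k) ≥ 2·(47k^2 + k).
Also, for k ≥ 13 we have 2·(47k^2 + k) ≥ 47(k+1)^2 + (k+1), since 2·(47k^2 + k) − (47(k+1)^2 + (k+1)) = 47k^2 - 93k - 48, which is nonnegative for all k ≥ 13.
Combining, 2^(k + 1) ≥ 47(k+1)^2 + (k+1).
This completes the induction.
Hence the smallest such n_0 is 13.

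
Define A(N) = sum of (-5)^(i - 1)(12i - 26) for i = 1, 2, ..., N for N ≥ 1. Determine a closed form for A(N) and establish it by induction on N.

A(N) = 2(-5)^N(-N + 2) - 4

We claim A(N) = 2(-5)^N(-N + 2) - 4 for all N ≥ 1.
When N = 1: A(1) = -14, and the closed form gives -14. They agree.
Suppose the result is true for N = i, so A(i) = 2(-5)^i(-i + 2) - 4.
Then A(i+1) = A(i) + ((-5)^i(12i - 14)) = (2(-5)^i(-i + 2) - 4) + ((-5)^i(12i - 14)).
Simplifying, A(i+1) = 10(-5)^i·i - 10(-5)^i - 4 = 2(-5)^(i+1)(-(i+1) + 2) - 4,
which is the closed form with N = i+1.
Hence, by induction on N, the claim holds for every N ≥ 1.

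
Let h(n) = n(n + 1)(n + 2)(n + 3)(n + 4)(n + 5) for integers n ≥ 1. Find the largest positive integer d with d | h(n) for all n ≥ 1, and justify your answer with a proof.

Computing the first values: h(1) = 720 and h(2) = 5040; gcd(720, 5040) = 720, so d ≤ 720.
We prove 720 | n(n + 1)(n + 2)(n + 3)(n + 4)(n + 5) for all n ≥ 1 by induction on n.
When n = 1: h(1) = 720 = 720·(1), so 720 | h(1).
Suppose the result is true for n = i, i.e. 720 | h(i). Then
h(i+1) − h(i) = (i+1)·(i+2)·(i+3)·(i+4)·(i+5)·(i+6) − i·(i+1)·(i+2)·(i+3)·(i+4)·(i+5) = (i+1)·(i+2)·(i+3)·(i+4)·(i+5)·[(i+6) − i] = 6·(i+1)·(i+2)·(i+3)·(i+4)·(i+5). The product of 5 consecutive integers is divisible by (5)! = 120, so h(i+1) − h(i) is divisible by 6·120 = 720. By the inductive hypothesis 720 | h(i), hence 720 | h(i+1).
This completes the induction.
Therefore the largest such d is 720.

d = 720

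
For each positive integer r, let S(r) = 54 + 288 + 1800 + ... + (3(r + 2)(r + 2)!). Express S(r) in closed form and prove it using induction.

We claim S(r) = 3(r + 3)! - 18 for all r ≥ 1.
Base case (r = 1): S(1) = 54, and the closed form gives 54. They agree.
Suppose the result is true for r = i, so S(i) = 3(i + 3)! - 18.
Then S(i+1) = S(i) + (3(i + 3)(i + 3)!) = (3(i + 3)! - 18) + (3(i + 3)(i + 3)!).
Simplifying, S(i+1) = 3((i+1) + 3)! - 18,
which is the closed form with r = i+1.
By the principle of mathematical induction, the result holds for all r ≥ 1.

S(r) = 3(r + 3)! - 18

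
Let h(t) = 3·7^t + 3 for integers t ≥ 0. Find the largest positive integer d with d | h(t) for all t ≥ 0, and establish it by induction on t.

d = 6

Computing the first values: h(0) = 6 and h(1) = 24; gcd(6, 24) = 6, so d ≤ 6.
We prove 6 | 3·7^t + 3 for all t ≥ 0 by induction on t.
Base step (t = 0): h(0) = 6 = 6·(1), so 6 | h(0).
Suppose the result is true for t = j, i.e. 6 | h(j). Then
h(j+1) = 3·7^(j+1) + 3 = 7·(3·7^j + 3) - 18 = 7·h(j) - 18. The first term is divisible by 6 by the inductive hypothesis, and -18 is divisible by 6. Hence 6 | h(j+1).
By induction, the statement is established for all t ≥ 0.
Therefore the largest such d is 6.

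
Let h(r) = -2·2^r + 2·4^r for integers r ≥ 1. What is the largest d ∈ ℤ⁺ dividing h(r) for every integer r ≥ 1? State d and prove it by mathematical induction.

Computing the first values: h(1) = 4 and h(2) = 24; gcd(4, 24) = 4, so d ≤ 4.
We prove 4 | -2·2^r + 2·4^r for all r ≥ 1 by induction on r.
Base step (r = 1): h(1) = 4 = 4·(1), so 4 | h(1).
Suppose the result is true for r = k, i.e. 4 | h(k). Then
h(k+1) − 4·h(k) = (-2·2^(k+1) + 2·4^(k+1)) − 4·(-2·2^k + 2·4^k) = (-2)·2^k·(2 − 4) = (4)·2^k. Since 4 | h(k) by the inductive hypothesis, 4 | 4·h(k); and 4 | 4 since 4 = 4·1. Therefore 4 | h(k+1).
By the principle of mathematical induction, the result holds for all r ≥ 1.
Therefore the largest such d is 4.

d = 4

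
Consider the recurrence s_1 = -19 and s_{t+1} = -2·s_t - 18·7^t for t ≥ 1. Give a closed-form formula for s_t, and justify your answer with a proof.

Computing the first terms: s_1 = -19, s_2 = -88, s_3 = -706. This suggests s_t = -5(-2)^(t - 1) - 2·7^t.
Base case (t = 1): the formula gives -19 = -19 = s_1.
Suppose the result is true for t = r, so s_r = -5(-2)^(r - 1) - 2·7^r.
Then s_{r+1} = -2·s_r - 18·7^r = -2·(-5(-2)^(r - 1) - 2·7^r) - 18·7^r = -5(-2)^r - 2·7^(r + 1) = -5(-2)^((r+1) - 1) - 2·7^(r+1),
which is the claimed formula at t = r+1.
By the principle of mathematical induction, the result holds for all t ≥ 1.

s_t = -5(-2)^(t - 1) - 2·7^t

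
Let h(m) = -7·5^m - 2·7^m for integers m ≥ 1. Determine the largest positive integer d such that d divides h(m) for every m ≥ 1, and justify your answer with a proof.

Computing the first values: h(1) = -49 and h(2) = -273; gcd(-49, -273) = 7, so d ≤ 7.
We prove 7 | -7·5^m - 2·7^m for all m ≥ 1 by induction on m.
Base case (m = 1): h(1) = -49 = 7·(-7), so 7 | h(1).
For the inductive step, assume it holds for an arbitrary r ≥ 1, i.e. 7 | h(r). Then
h(r+1) − 7·h(r) = (-7·5^(r+1) - 2·7^(r+1)) − 7·(-7·5^r - 2·7^r) = (-7)·5^r·(5 − 7) = (14)·5^r. Since 7 | h(r) by the inductive hypothesis, 7 | 7·h(r); and 7 | 14 since 14 = 7·2. Therefore 7 | h(r+1).
This completes the induction.
Therefore the largest such d is 7.

d = 7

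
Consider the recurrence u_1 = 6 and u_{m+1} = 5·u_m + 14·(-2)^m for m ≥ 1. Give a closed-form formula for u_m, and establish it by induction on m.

Computing the first terms: u_1 = 6, u_2 = 2, u_3 = 66. This suggests u_m = (-2)^(m + 1) + 2·5^(m - 1).
Base case (m = 1): the formula gives 6 = 6 = u_1.
Inductive step: assume the claim holds for m = r, so u_r = (-2)^(r + 1) + 2·5^(r - 1).
Then u_{r+1} = 5·u_r + 14·(-2)^r = 5·((-2)^(r + 1) + 2·5^(r - 1)) + 14·(-2)^r = (-2)^(r + 2) + 2·5^r = (-2)^((r+1) + 1) + 2·5^((r+1) - 1),
which is the claimed formula at m = r+1.
Hence, by induction on m, the claim holds for every m ≥ 1.

u_m = (-2)^(m + 1) + 2·5^(m - 1)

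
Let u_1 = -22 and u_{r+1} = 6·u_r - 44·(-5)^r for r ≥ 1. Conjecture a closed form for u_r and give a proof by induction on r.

u_r = 4(-5)^r - 2·6^(r - 1)

Computing the first terms: u_1 = -22, u_2 = 88, u_3 = -572. This suggests u_r = 4(-5)^r - 2·6^(r - 1).
Base case (r = 1): the formula gives -22 = -22 = u_1.
Inductive step: suppose the statement holds for some k ≥ 1, so u_k = 4(-5)^k - 2·6^(k - 1).
Then u_{k+1} = 6·u_k - 44·(-5)^k = 6·(4(-5)^k - 2·6^(k - 1)) - 44·(-5)^k = 4(-5)^(k + 1) - 2·6^k = 4(-5)^(k+1) - 2·6^((k+1) - 1),
which is the claimed formula at r = k+1.
This completes the induction.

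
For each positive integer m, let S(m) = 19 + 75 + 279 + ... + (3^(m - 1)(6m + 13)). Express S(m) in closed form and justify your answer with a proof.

S(m) = 3^m(3m + 5) - 5

We claim S(m) = 3^m(3m + 5) - 5 for all m ≥ 1.
Base case (m = 1): S(1) = 19, and the closed form gives 19. They agree.
Suppose the result is true for m = i, so S(i) = 3^i(3i + 5) - 5.
Then S(i+1) = S(i) + (3^i(6i + 19)) = (3^i(3i + 5) - 5) + (3^i(6i + 19)).
Simplifying, S(i+1) = 9·3^i·i + 24·3^i - 5 = 3^(i+1)(3(i+1) + 5) - 5,
which is the closed form with m = i+1.
By induction, the statement is established for all m ≥ 1.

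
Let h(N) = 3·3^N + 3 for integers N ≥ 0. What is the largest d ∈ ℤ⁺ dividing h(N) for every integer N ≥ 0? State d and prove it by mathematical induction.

Computing the first values: h(0) = 6 and h(1) = 12; gcd(6, 12) = 6, so d ≤ 6.
We prove 6 | 3·3^N + 3 for all N ≥ 0 by induction on N.
For the base case N = 0: h(0) = 6 = 6·(1), so 6 | h(0).
Inductive step: assume the claim holds for N = k, i.e. 6 | h(k). Then
h(k+1) = 3·3^(k+1) + 3 = 3·(3·3^k + 3) - 6 = 3·h(k) - 6. The first term is divisible by 6 by the inductive hypothesis, and -6 is divisible by 6. Hence 6 | h(k+1).
Hence, by induction on N, the claim holds for every N ≥ 0.
Therefore the largest such d is 6.

d = 6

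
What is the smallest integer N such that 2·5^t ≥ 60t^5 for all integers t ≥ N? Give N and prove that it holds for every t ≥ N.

N = 9

At t = 8: 781250 < 1966080, so the inequality fails and N ≥ 9. We prove 2·5^t ≥ 60t^5 for all t ≥ 9.
Base case (t = 9): 2·5^t = 3906250 and 60t^5 = 3542940, so 3906250 ≥ 3542940.
For the inductive step, assume it holds for an arbitrary p ≥ 9, so 2·5^p ≥ 60p^5.
Then 2·5^(p + 1) = 5·(2·5^p) ≥ 5·(60p^5).
Also, for p ≥ 9 we have 5·(60p^5) ≥ 60(p+1)^5, since 5 ≥ (1 + 1/p)^5 for all p ≥ 9.
Combining, 2·5^(p + 1) ≥ 60(p+1)^5.
Hence, by induction on t, the claim holds for every t ≥ 9.
Hence the smallest such N is 9.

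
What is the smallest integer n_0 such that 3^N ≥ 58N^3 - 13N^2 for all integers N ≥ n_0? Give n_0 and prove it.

At N = 9: 19683 < 41229, so the inequality fails and n_0 ≥ 10. We prove 3^N ≥ 58N^3 - 13N^2 for all N ≥ 10.
Base case (N = 10): 3^N = 59049 and 58N^3 - 13N^2 = 56700, so 59049 ≥ 56700.
Inductive step: suppose the statement holds for some r ≥ 10, so 3^r ≥ 58r^3 - 13r^2.
Then 3^(r + 1) = 3·(3^r) ≥ 3·(58r^3 - 13r^2).
Also, for r ≥ 10 we have 3·(58r^3 - 13r^2) ≥ 58(r+1)^3 - 13(r+1)^2, since 3·(58r^3 - 13r^2) − (58(r+1)^3 - 13(r+1)^2) = 116r^3 - 200r^2 - 148r - 45, which is nonnegative for all r ≥ 10.
Combining, 3^(r + 1) ≥ 58(r+1)^3 - 13(r+1)^2.
This completes the induction.
Hence the smallest such n_0 is 10.

n_0 = 10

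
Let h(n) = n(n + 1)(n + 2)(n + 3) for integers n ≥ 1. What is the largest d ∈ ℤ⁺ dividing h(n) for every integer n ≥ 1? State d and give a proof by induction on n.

Computing the first values: h(1) = 24 and h(2) = 120; gcd(24, 120) = 24, so d ≤ 24.
We prove 24 | n(n + 1)(n + 2)(n + 3) for all n ≥ 1 by induction on n.
Base step (n = 1): h(1) = 24 = 24·(1), so 24 | h(1).
Inductive step: suppose the statement holds for some p ≥ 1, i.e. 24 | h(p). Then
h(p+1) − h(p) = (p+1)·(p+2)·(p+3)·(p+4) − p·(p+1)·(p+2)·(p+3) = (p+1)·(p+2)·(p+3)·[(p+4) − p] = 4·(p+1)·(p+2)·(p+3). The product of 3 consecutive integers is divisible by (3)! = 6, so h(p+1) − h(p) is divisible by 4·6 = 24. By the inductive hypothesis 24 | h(p), hence 24 | h(p+1).
By the principle of mathematical induction, the result holds for all n ≥ 1.
Therefore the largest such d is 24.

d = 24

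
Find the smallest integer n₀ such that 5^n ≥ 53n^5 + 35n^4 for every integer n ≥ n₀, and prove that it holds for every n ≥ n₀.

At n = 9: 1953125 < 3359232, so the inequality fails and n₀ ≥ 10. We prove 5^n ≥ 53n^5 + 35n^4 for all n ≥ 10.
When n = 10: 5^n = 9765625 and 53n^5 + 35n^4 = 5650000, so 9765625 ≥ 5650000.
Inductive step: assume the claim holds for n = p, so 5^p ≥ 53p^5 + 35p^4.
Then 5^(p + 1) = 5·(5^p) ≥ 5·(53p^5 + 35p^4).
Also, for p ≥ 10 we have 5·(53p^5 + 35p^4) ≥ 53(p+1)^5 + 35(p+1)^4, since 5·(53p^5 + 35p^4) − (53(p+1)^5 + 35(p+1)^4) = 212p^5 - 125p^4 - 670p^3 - 740p^2 - 405p - 88, which is nonnegative for all p ≥ 10.
Combining, 5^(p + 1) ≥ 53(p+1)^5 + 35(p+1)^4.
By the principle of mathematical induction, the result holds for all n ≥ 10.
Hence the smallest such n₀ is 10.

n₀ = 10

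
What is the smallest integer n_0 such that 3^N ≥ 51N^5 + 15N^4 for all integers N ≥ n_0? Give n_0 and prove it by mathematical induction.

n_0 = 17

At N = 16: 43046721 < 54460416, so the inequality fails and n_0 ≥ 17. We prove 3^N ≥ 51N^5 + 15N^4 for all N ≥ 17.
Base case (N = 17): 3^N = 129140163 and 51N^5 + 15N^4 = 73665522, so 129140163 ≥ 73665522.
Inductive step: suppose the statement holds for some i ≥ 17, so 3^i ≥ 51i^5 + 15i^4.
Then 3^(i + 1) = 3·(3^i) ≥ 3·(51i^5 + 15i^4).
Also, for i ≥ 17 we have 3·(51i^5 + 15i^4) ≥ 51(i+1)^5 + 15(i+1)^4, since 3·(51i^5 + 15i^4) − (51(i+1)^5 + 15(i+1)^4) = 102i^5 - 225i^4 - 570i^3 - 600i^2 - 315i - 66, which is nonnegative for all i ≥ 17.
Combining, 3^(i + 1) ≥ 51(i+1)^5 + 15(i+1)^4.
Hence, by induction on N, the claim holds for every N ≥ 17.
Hence the smallest such n_0 is 17.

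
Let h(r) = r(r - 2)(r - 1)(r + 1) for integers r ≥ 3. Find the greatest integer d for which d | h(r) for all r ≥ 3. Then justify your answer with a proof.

d = 24

Computing the first values: h(3) = 24 and h(4) = 120; gcd(24, 120) = 24, so d ≤ 24.
We prove 24 | r(r - 2)(r - 1)(r + 1) for all r ≥ 3 by induction on r.
Base step (r = 3): h(3) = 24 = 24·(1), so 24 | h(3).
Inductive step: assume the claim holds for r = j, i.e. 24 | h(j). Then
h(j+1) − h(j) = (j-1)·j·(j+1)·(j+2) − (j-2)·(j-1)·j·(j+1) = (j-1)·j·(j+1)·[(j+2) − (j-2)] = 4·(j-1)·j·(j+1). The product of 3 consecutive integers is divisible by (3)! = 6, so h(j+1) − h(j) is divisible by 4·6 = 24. By the inductive hypothesis 24 | h(j), hence 24 | h(j+1).
Hence, by induction on r, the claim holds for every r ≥ 3.
Therefore the largest such d is 24.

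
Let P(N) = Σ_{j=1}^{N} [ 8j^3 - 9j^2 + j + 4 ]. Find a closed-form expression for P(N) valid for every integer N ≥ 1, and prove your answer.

P(N) = N(2N^3 + N^2 - 2N + 3)

We claim P(N) = N(2N^3 + N^2 - 2N + 3) for all N ≥ 1.
For the base case N = 1: P(1) = 4, and the closed form gives 4. They agree.
Inductive step: assume the claim holds for N = j, so P(j) = j(2j^3 + j^2 - 2j + 3).
Then P(j+1) = P(j) + (8j^3 + 15j^2 + 7j + 4) = (j(2j^3 + j^2 - 2j + 3)) + (8j^3 + 15j^2 + 7j + 4).
Simplifying, P(j+1) = (j + 1)(2j^3 + 7j^2 + 6j + 4) = (j+1)(2(j+1)^3 + (j+1)^2 - 2(j+1) + 3),
which is the closed form with N = j+1.
Hence, by induction on N, the claim holds for every N ≥ 1.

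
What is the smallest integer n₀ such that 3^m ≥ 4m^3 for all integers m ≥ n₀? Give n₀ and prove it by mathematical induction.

At m = 6: 729 < 864, so the inequality fails and n₀ ≥ 7. We prove 3^m ≥ 4m^3 for all m ≥ 7.
When m = 7: 3^m = 2187 and 4m^3 = 1372, so 2187 ≥ 1372.
Inductive step: assume the claim holds for m = j, so 3^j ≥ 4j^3.
Then 3^(j + 1) = 3·(3^j) ≥ 3·(4j^3).
Also, for j ≥ 7 we have 3·(4j^3) ≥ 4(j+1)^3, since 3 ≥ (1 + 1/j)^3 for all j ≥ 7.
Combining, 3^(j + 1) ≥ 4(j+1)^3.
By induction, the statement is established for all m ≥ 7.
Hence the smallest such n₀ is 7.

n₀ = 7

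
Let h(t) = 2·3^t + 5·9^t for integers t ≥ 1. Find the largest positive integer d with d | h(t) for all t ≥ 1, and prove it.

Computing the first values: h(1) = 51 and h(2) = 423; gcd(51, 423) = 3, so d ≤ 3.
We prove 3 | 2·3^t + 5·9^t for all t ≥ 1 by induction on t.
Base step (t = 1): h(1) = 51 = 3·(17), so 3 | h(1).
Inductive step: assume the claim holds for t = i, i.e. 3 | h(i). Then
h(i+1) − 9·h(i) = (2·3^(i+1) + 5·9^(i+1)) − 9·(2·3^i + 5·9^i) = (2)·3^i·(3 − 9) = (-12)·3^i. Since 3 | h(i) by the inductive hypothesis, 3 | 9·h(i); and 3 | -12 since -12 = 3·-4. Therefore 3 | h(i+1).
This completes the induction.
Therefore the largest such d is 3.

d = 3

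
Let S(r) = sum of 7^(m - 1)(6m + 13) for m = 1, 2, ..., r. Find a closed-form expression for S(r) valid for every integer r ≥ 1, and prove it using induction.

We claim S(r) = 7^r(r + 2) - 2 for all r ≥ 1.
Base step (r = 1): S(1) = 19, and the closed form gives 19. They agree.
For the inductive step, assume it holds for an arbitrary m ≥ 1, so S(m) = 7^m(m + 2) - 2.
Then S(m+1) = S(m) + (7^m(6m + 19)) = (7^m(m + 2) - 2) + (7^m(6m + 19)).
Simplifying, S(m+1) = 7·7^m·m + 21·7^m - 2 = 7^(m+1)((m+1) + 2) - 2,
which is the closed form with r = m+1.
By induction, the statement is established for all r ≥ 1.

S(r) = 7^r(r + 2) - 2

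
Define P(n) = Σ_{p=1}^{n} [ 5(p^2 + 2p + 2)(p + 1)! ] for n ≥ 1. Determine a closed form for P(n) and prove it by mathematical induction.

We claim P(n) = (5n + 5)(n + 2)! - 10 for all n ≥ 1.
For the base case n = 1: P(1) = 50, and the closed form gives 50. They agree.
Inductive step: suppose the statement holds for some p ≥ 1, so P(p) = (5p + 5)(p + 2)! - 10.
Then P(p+1) = P(p) + (5(p^2 + 4p + 5)(p + 2)!) = ((5p + 5)(p + 2)! - 10) + (5(p^2 + 4p + 5)(p + 2)!).
Simplifying, P(p+1) = (5(p+1) + 5)((p+1) + 2)! - 10,
which is the closed form with n = p+1.
Hence, by induction on n, the claim holds for every n ≥ 1.

P(n) = (5n + 5)(n + 2)! - 10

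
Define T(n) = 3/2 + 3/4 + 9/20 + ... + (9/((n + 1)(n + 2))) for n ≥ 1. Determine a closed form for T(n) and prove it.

We claim T(n) = 9n/(2(n + 2)) for all n ≥ 1.
When n = 1: T(1) = 3/2, and the closed form gives 3/2. They agree.
Inductive step: assume the claim holds for n = j, so T(j) = 9j/(2(j + 2)).
Then T(j+1) = T(j) + (9/((j + 2)(j + 3))) = (9j/(2(j + 2))) + (9/((j + 2)(j + 3))).
Simplifying, T(j+1) = 9(j + 1)/(2(j + 3)) = 9(j+1)/(2((j+1) + 2)),
which is the closed form with n = j+1.
This completes the induction.

T(n) = 9n/(2(n + 2))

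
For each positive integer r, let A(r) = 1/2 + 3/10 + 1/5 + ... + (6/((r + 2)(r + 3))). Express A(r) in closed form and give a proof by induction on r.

We claim A(r) = 2r/(r + 3) for all r ≥ 1.
Base step (r = 1): A(1) = 1/2, and the closed form gives 1/2. They agree.
For the inductive step, assume it holds for an arbitrary i ≥ 1, so A(i) = 2i/(i + 3).
Then A(i+1) = A(i) + (6/((i + 3)(i + 4))) = (2i/(i + 3)) + (6/((i + 3)(i + 4))).
Simplifying, A(i+1) = 2(i + 1)/(i + 4) = 2(i+1)/((i+1) + 3),
which is the closed form with r = i+1.
Hence, by induction on r, the claim holds for every r ≥ 1.

A(r) = 2r/(r + 3)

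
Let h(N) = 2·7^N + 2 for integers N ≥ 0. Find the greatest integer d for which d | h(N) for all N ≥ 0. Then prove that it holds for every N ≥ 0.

Computing the first values: h(0) = 4 and h(1) = 16; gcd(4, 16) = 4, so d ≤ 4.
We prove 4 | 2·7^N + 2 for all N ≥ 0 by induction on N.
For the base case N = 0: h(0) = 4 = 4·(1), so 4 | h(0).
Inductive step: suppose the statement holds for some k ≥ 0, i.e. 4 | h(k). Then
h(k+1) = 2·7^(k+1) + 2 = 7·(2·7^k + 2) - 12 = 7·h(k) - 12. The first term is divisible by 4 by the inductive hypothesis, and -12 is divisible by 4. Hence 4 | h(k+1).
By the principle of mathematical induction, the result holds for all N ≥ 0.
Therefore the largest such d is 4.

d = 4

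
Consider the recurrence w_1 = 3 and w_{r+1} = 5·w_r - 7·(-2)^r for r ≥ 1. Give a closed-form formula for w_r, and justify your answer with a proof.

Computing the first terms: w_1 = 3, w_2 = 29, w_3 = 117. This suggests w_r = (-2)^r + 5^r.
For the base case r = 1: the formula gives 3 = 3 = w_1.
Inductive step: suppose the statement holds for some p ≥ 1, so w_p = (-2)^p + 5^p.
Then w_{p+1} = 5·w_p - 7·(-2)^p = 5·((-2)^p + 5^p) - 7·(-2)^p = (-2)^(p + 1) + 5^(p + 1),
which is the claimed formula at r = p+1.
This completes the induction.

w_r = (-2)^r + 5^r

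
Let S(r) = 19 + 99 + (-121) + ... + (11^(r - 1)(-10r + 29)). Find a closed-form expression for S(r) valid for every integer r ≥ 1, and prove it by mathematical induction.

We claim S(r) = 11^r(-r + 3) - 3 for all r ≥ 1.
Base case (r = 1): S(1) = 19, and the closed form gives 19. They agree.
Suppose the result is true for r = p, so S(p) = 11^p(-p + 3) - 3.
Then S(p+1) = S(p) + (11^p(-10p + 19)) = (11^p(-p + 3) - 3) + (11^p(-10p + 19)).
Simplifying, S(p+1) = -11·11^p·p + 22·11^p - 3 = 11^(p+1)(-(p+1) + 3) - 3,
which is the closed form with r = p+1.
Hence, by induction on r, the claim holds for every r ≥ 1.

S(r) = 11^r(-r + 3) - 3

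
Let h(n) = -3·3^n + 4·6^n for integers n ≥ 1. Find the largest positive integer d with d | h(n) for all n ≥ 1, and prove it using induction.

Computing the first values: h(1) = 15 and h(2) = 117; gcd(15, 117) = 3, so d ≤ 3.
We prove 3 | -3·3^n + 4·6^n for all n ≥ 1 by induction on n.
When n = 1: h(1) = 15 = 3·(5), so 3 | h(1).
For the inductive step, assume it holds for an arbitrary i ≥ 1, i.e. 3 | h(i). Then
h(i+1) − 6·h(i) = (-3·3^(i+1) + 4·6^(i+1)) − 6·(-3·3^i + 4·6^i) = (-3)·3^i·(3 − 6) = (9)·3^i. Since 3 | h(i) by the inductive hypothesis, 3 | 6·h(i); and 3 | 9 since 9 = 3·3. Therefore 3 | h(i+1).
This completes the induction.
Therefore the largest such d is 3.

d = 3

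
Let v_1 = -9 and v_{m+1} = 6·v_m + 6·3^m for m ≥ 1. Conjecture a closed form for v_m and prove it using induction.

v_m = -2·3^m - 3·6^(m - 1)

Computing the first terms: v_1 = -9, v_2 = -36, v_3 = -162. This suggests v_m = -2·3^m - 3·6^(m - 1).
Base case (m = 1): the formula gives -9 = -9 = v_1.
Inductive step: suppose the statement holds for some r ≥ 1, so v_r = -2·3^r - 3·6^(r - 1).
Then v_{r+1} = 6·v_r + 6·3^r = 6·(-2·3^r - 3·6^(r - 1)) + 6·3^r = -2·3^(r + 1) - 3·6^r = -2·3^(r+1) - 3·6^((r+1) - 1),
which is the claimed formula at m = r+1.
By the principle of mathematical induction, the result holds for all m ≥ 1.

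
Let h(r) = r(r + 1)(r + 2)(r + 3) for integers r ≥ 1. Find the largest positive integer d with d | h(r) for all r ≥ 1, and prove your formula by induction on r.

d = 24

Computing the first values: h(1) = 24 and h(2) = 120; gcd(24, 120) = 24, so d ≤ 24.
We prove 24 | r(r + 1)(r + 2)(r + 3) for all r ≥ 1 by induction on r.
For the base case r = 1: h(1) = 24 = 24·(1), so 24 | h(1).
Inductive step: suppose the statement holds for some j ≥ 1, i.e. 24 | h(j). Then
h(j+1) − h(j) = (j+1)·(j+2)·(j+3)·(j+4) − j·(j+1)·(j+2)·(j+3) = (j+1)·(j+2)·(j+3)·[(j+4) − j] = 4·(j+1)·(j+2)·(j+3). The product of 3 consecutive integers is divisible by (3)! = 6, so h(j+1) − h(j) is divisible by 4·6 = 24. By the inductive hypothesis 24 | h(j), hence 24 | h(j+1).
By induction, the statement is established for all r ≥ 1.
Therefore the largest such d is 24.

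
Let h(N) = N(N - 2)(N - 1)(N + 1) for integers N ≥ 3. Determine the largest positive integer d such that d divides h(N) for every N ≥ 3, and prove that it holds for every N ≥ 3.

d = 24

Computing the first values: h(3) = 24 and h(4) = 120; gcd(24, 120) = 24, so d ≤ 24.
We prove 24 | N(N - 2)(N - 1)(N + 1) for all N ≥ 3 by induction on N.
Base case (N = 3): h(3) = 24 = 24·(1), so 24 | h(3).
For the inductive step, assume it holds for an arbitrary p ≥ 3, i.e. 24 | h(p). Then
h(p+1) − h(p) = (p-1)·p·(p+1)·(p+2) − (p-2)·(p-1)·p·(p+1) = (p-1)·p·(p+1)·[(p+2) − (p-2)] = 4·(p-1)·p·(p+1). The product of 3 consecutive integers is divisible by (3)! = 6, so h(p+1) − h(p) is divisible by 4·6 = 24. By the inductive hypothesis 24 | h(p), hence 24 | h(p+1).
Hence, by induction on N, the claim holds for every N ≥ 3.
Therefore the largest such d is 24.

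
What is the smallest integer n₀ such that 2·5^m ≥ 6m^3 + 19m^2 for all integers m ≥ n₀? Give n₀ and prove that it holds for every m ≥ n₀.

n₀ = 4

At m = 3: 250 < 333, so the inequality fails and n₀ ≥ 4. We prove 2·5^m ≥ 6m^3 + 19m^2 for all m ≥ 4.
Base step (m = 4): 2·5^m = 1250 and 6m^3 + 19m^2 = 688, so 1250 ≥ 688.
Inductive step: assume the claim holds for m = k, so 2·5^k ≥ 6k^3 + 19k^2.
Then 2·5^(k + 1) = 5·(2·5^k) ≥ 5·(6k^3 + 19k^2).
Also, for k ≥ 4 we have 5·(6k^3 + 19k^2) ≥ 6(k+1)^3 + 19(k+1)^2, since 5·(6k^3 + 19k^2) − (6(k+1)^3 + 19(k+1)^2) = 24k^3 + 58k^2 - 56k - 25, which is nonnegative for all k ≥ 4.
Combining, 2·5^(k + 1) ≥ 6(k+1)^3 + 19(k+1)^2.
Hence, by induction on m, the claim holds for every m ≥ 4.
Hence the smallest such n₀ is 4.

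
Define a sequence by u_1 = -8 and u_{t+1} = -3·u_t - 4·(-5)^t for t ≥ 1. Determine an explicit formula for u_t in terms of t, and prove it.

Computing the first terms: u_1 = -8, u_2 = 44, u_3 = -232. This suggests u_t = 2(-3)^(t - 1) + 2(-5)^t.
When t = 1: the formula gives -8 = -8 = u_1.
Suppose the result is true for t = i, so u_i = 2(-3)^(i - 1) + 2(-5)^i.
Then u_{i+1} = -3·u_i - 4·(-5)^i = -3·(2(-3)^(i - 1) + 2(-5)^i) - 4·(-5)^i = 2(-3)^i + 2(-5)^(i + 1) = 2(-3)^((i+1) - 1) + 2(-5)^(i+1),
which is the claimed formula at t = i+1.
By induction, the statement is established for all t ≥ 1.

u_t = 2(-3)^(t - 1) + 2(-5)^t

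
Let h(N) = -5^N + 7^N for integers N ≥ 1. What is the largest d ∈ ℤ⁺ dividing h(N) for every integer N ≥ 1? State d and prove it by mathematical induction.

Computing the first values: h(1) = 2 and h(2) = 24; gcd(2, 24) = 2, so d ≤ 2.
We prove 2 | -5^N + 7^N for all N ≥ 1 by induction on N.
Base step (N = 1): h(1) = 2 = 2·(1), so 2 | h(1).
Inductive step: suppose the statement holds for some p ≥ 1, i.e. 2 | h(p). Then
7^{p+1} − 5^{p+1} = 7·7^p − 5·5^p = 7·(7^p − 5^p) + (2)·5^p. The first term is divisible by 2 by the inductive hypothesis, and the second term (2)·5^p is divisible by 2 since 2 | 2. Hence 2 | h(p+1).
Hence, by induction on N, the claim holds for every N ≥ 1.
Therefore the largest such d is 2.

d = 2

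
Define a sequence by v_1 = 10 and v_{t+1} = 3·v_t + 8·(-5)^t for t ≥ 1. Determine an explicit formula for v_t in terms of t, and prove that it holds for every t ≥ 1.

Computing the first terms: v_1 = 10, v_2 = -10, v_3 = 170. This suggests v_t = -(-5)^t + 5·3^(t - 1).
When t = 1: the formula gives 10 = 10 = v_1.
For the inductive step, assume it holds for an arbitrary k ≥ 1, so v_k = -(-5)^k + 5·3^(k - 1).
Then v_{k+1} = 3·v_k + 8·(-5)^k = 3·(-(-5)^k + 5·3^(k - 1)) + 8·(-5)^k = -(-5)^(k + 1) + 5·3^k = -(-5)^(k+1) + 5·3^((k+1) - 1),
which is the claimed formula at t = k+1.
By the principle of mathematical induction, the result holds for all t ≥ 1.

v_t = -(-5)^t + 5·3^(t - 1)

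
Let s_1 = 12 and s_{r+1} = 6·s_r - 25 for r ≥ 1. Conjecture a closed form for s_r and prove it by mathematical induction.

Computing the first terms: s_1 = 12, s_2 = 47, s_3 = 257. This suggests s_r = 7·6^(r - 1) + 5.
Base step (r = 1): the formula gives 12 = 12 = s_1.
Inductive step: suppose the statement holds for some j ≥ 1, so s_j = 7·6^(j - 1) + 5.
Then s_{j+1} = 6·s_j - 25 = 6·(7·6^(j - 1) + 5) - 25 = 7·6^j + 5 = 7·6^((j+1) - 1) + 5,
which is the claimed formula at r = j+1.
By induction, the statement is established for all r ≥ 1.

s_r = 7·6^(r - 1) + 5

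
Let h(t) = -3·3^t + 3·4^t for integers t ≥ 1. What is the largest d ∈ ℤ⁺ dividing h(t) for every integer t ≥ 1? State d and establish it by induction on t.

d = 3

Computing the first values: h(1) = 3 and h(2) = 21; gcd(3, 21) = 3, so d ≤ 3.
We prove 3 | -3·3^t + 3·4^t for all t ≥ 1 by induction on t.
Base step (t = 1): h(1) = 3 = 3·(1), so 3 | h(1).
For the inductive step, assume it holds for an arbitrary i ≥ 1, i.e. 3 | h(i). Then
h(i+1) − 4·h(i) = (-3·3^(i+1) + 3·4^(i+1)) − 4·(-3·3^i + 3·4^i) = (-3)·3^i·(3 − 4) = (3)·3^i. Since 3 | h(i) by the inductive hypothesis, 3 | 4·h(i); and 3 | 3 since 3 = 3·1. Therefore 3 | h(i+1).
By induction, the statement is established for all t ≥ 1.
Therefore the largest such d is 3.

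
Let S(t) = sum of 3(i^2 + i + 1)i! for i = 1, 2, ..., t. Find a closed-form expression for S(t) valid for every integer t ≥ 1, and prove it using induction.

We claim S(t) = (3t + 3)(t + 1)! - 3 for all t ≥ 1.
Base case (t = 1): S(1) = 9, and the closed form gives 9. They agree.
Inductive step: suppose the statement holds for some i ≥ 1, so S(i) = (3i + 3)(i + 1)! - 3.
Then S(i+1) = S(i) + (3(i^2 + 3i + 3)(i + 1)!) = ((3i + 3)(i + 1)! - 3) + (3(i^2 + 3i + 3)(i + 1)!).
Simplifying, S(i+1) = (3(i+1) + 3)((i+1) + 1)! - 3,
which is the closed form with t = i+1.
Hence, by induction on t, the claim holds for every t ≥ 1.

S(t) = (3t + 3)(t + 1)! - 3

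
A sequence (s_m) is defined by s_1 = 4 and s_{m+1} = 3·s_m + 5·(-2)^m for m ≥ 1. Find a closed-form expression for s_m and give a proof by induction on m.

s_m = -(-2)^m + 2·3^(m - 1)

Computing the first terms: s_1 = 4, s_2 = 2, s_3 = 26. This suggests s_m = -(-2)^m + 2·3^(m - 1).
Base case (m = 1): the formula gives 4 = 4 = s_1.
For the inductive step, assume it holds for an arbitrary r ≥ 1, so s_r = -(-2)^r + 2·3^(r - 1).
Then s_{r+1} = 3·s_r + 5·(-2)^r = 3·(-(-2)^r + 2·3^(r - 1)) + 5·(-2)^r = -(-2)^(r + 1) + 2·3^r = -(-2)^(r+1) + 2·3^((r+1) - 1),
which is the claimed formula at m = r+1.
By the principle of mathematical induction, the result holds for all m ≥ 1.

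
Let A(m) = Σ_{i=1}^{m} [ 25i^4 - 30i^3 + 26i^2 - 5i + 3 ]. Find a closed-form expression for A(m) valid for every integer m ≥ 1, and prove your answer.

A(m) = m(5m^4 + 5m^3 + 2m^2 + 3m + 4)

We claim A(m) = m(5m^4 + 5m^3 + 2m^2 + 3m + 4) for all m ≥ 1.
When m = 1: A(1) = 19, and the closed form gives 19. They agree.
Suppose the result is true for m = i, so A(i) = i(5i^4 + 5i^3 + 2i^2 + 3i + 4).
Then A(i+1) = A(i) + (25i^4 + 70i^3 + 86i^2 + 57i + 19) = (i(5i^4 + 5i^3 + 2i^2 + 3i + 4)) + (25i^4 + 70i^3 + 86i^2 + 57i + 19).
Simplifying, A(i+1) = (i + 1)(5i^4 + 25i^3 + 47i^2 + 42i + 19) = (i+1)(5(i+1)^4 + 5(i+1)^3 + 2(i+1)^2 + 3(i+1) + 4),
which is the closed form with m = i+1.
Hence, by induction on m, the claim holds for every m ≥ 1.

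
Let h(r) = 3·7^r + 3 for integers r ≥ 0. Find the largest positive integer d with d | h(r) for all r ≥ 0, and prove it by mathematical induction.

Computing the first values: h(0) = 6 and h(1) = 24; gcd(6, 24) = 6, so d ≤ 6.
We prove 6 | 3·7^r + 3 for all r ≥ 0 by induction on r.
When r = 0: h(0) = 6 = 6·(1), so 6 | h(0).
Inductive step: suppose the statement holds for some m ≥ 0, i.e. 6 | h(m). Then
h(m+1) = 3·7^(m+1) + 3 = 7·(3·7^m + 3) - 18 = 7·h(m) - 18. The first term is divisible by 6 by the inductive hypothesis, and -18 is divisible by 6. Hence 6 | h(m+1).
This completes the induction.
Therefore the largest such d is 6.

d = 6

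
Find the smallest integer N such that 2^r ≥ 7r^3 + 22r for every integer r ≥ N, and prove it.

At r = 14: 16384 < 19516, so the inequality fails and N ≥ 15. We prove 2^r ≥ 7r^3 + 22r for all r ≥ 15.
Base case (r = 15): 2^r = 32768 and 7r^3 + 22r = 23955, so 32768 ≥ 23955.
Inductive step: suppose the statement holds for some j ≥ 15, so 2^j ≥ 7j^3 + 22j.
Then 2^(j + 1) = 2·(2^j) ≥ 2·(7j^3 + 22j).
Also, for j ≥ 15 we have 2·(7j^3 + 22j) ≥ 7(j+1)^3 + 22(j+1), since 2·(7j^3 + 22j) − (7(j+1)^3 + 22(j+1)) = 7j^3 - 21j^2 + j - 29, which is nonnegative for all j ≥ 15.
Combining, 2^(j + 1) ≥ 7(j+1)^3 + 22(j+1).
This completes the induction.
Hence the smallest such N is 15.

N = 15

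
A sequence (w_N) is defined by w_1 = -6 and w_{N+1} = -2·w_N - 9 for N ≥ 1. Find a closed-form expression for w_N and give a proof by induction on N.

w_N = -3(-2)^(N - 1) - 3

Computing the first terms: w_1 = -6, w_2 = 3, w_3 = -15. This suggests w_N = -3(-2)^(N - 1) - 3.
Base case (N = 1): the formula gives -6 = -6 = w_1.
Suppose the result is true for N = r, so w_r = -3(-2)^(r - 1) - 3.
Then w_{r+1} = -2·w_r - 9 = -2·(-3(-2)^(r - 1) - 3) - 9 = -3(-2)^r - 3 = -3(-2)^((r+1) - 1) - 3,
which is the claimed formula at N = r+1.
By induction, the statement is established for all N ≥ 1.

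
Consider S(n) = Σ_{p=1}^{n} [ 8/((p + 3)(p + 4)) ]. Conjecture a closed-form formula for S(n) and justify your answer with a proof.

We claim S(n) = 2n/(n + 4) for all n ≥ 1.
When n = 1: S(1) = 2/5, and the closed form gives 2/5. They agree.
Suppose the result is true for n = p, so S(p) = 2p/(p + 4).
Then S(p+1) = S(p) + (8/((p + 4)(p + 5))) = (2p/(p + 4)) + (8/((p + 4)(p + 5))).
Simplifying, S(p+1) = 2(p + 1)/(p + 5) = 2(p+1)/((p+1) + 4),
which is the closed form with n = p+1.
By the principle of mathematical induction, the result holds for all n ≥ 1.

S(n) = 2n/(n + 4)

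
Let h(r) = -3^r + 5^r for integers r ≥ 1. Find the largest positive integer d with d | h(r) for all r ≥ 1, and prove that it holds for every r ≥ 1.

d = 2

Computing the first values: h(1) = 2 and h(2) = 16; gcd(2, 16) = 2, so d ≤ 2.
We prove 2 | -3^r + 5^r for all r ≥ 1 by induction on r.
For the base case r = 1: h(1) = 2 = 2·(1), so 2 | h(1).
Inductive step: assume the claim holds for r = m, i.e. 2 | h(m). Then
5^{m+1} − 3^{m+1} = 5·5^m − 3·3^m = 5·(5^m − 3^m) + (2)·3^m. The first term is divisible by 2 by the inductive hypothesis, and the second term (2)·3^m is divisible by 2 since 2 | 2. Hence 2 | h(m+1).
Hence, by induction on r, the claim holds for every r ≥ 1.
Therefore the largest such d is 2.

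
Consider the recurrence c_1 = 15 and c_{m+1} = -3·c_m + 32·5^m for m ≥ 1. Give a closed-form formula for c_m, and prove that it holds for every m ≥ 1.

Computing the first terms: c_1 = 15, c_2 = 115, c_3 = 455. This suggests c_m = -5(-3)^(m - 1) + 4·5^m.
When m = 1: the formula gives 15 = 15 = c_1.
Suppose the result is true for m = p, so c_p = -5(-3)^(p - 1) + 4·5^p.
Then c_{p+1} = -3·c_p + 32·5^p = -3·(-5(-3)^(p - 1) + 4·5^p) + 32·5^p = -5(-3)^p + 4·5^(p + 1) = -5(-3)^((p+1) - 1) + 4·5^(p+1),
which is the claimed formula at m = p+1.
Hence, by induction on m, the claim holds for every m ≥ 1.

c_m = -5(-3)^(m - 1) + 4·5^m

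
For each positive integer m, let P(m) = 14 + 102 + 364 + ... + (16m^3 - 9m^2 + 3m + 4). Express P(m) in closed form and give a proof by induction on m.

We claim P(m) = m(4m^3 + 5m^2 + m + 4) for all m ≥ 1.
Base step (m = 1): P(1) = 14, and the closed form gives 14. They agree.
Suppose the result is true for m = k, so P(k) = k(4k^3 + 5k^2 + k + 4).
Then P(k+1) = P(k) + (16k^3 + 39k^2 + 33k + 14) = (k(4k^3 + 5k^2 + k + 4)) + (16k^3 + 39k^2 + 33k + 14).
Simplifying, P(k+1) = (k + 1)(4k^3 + 17k^2 + 23k + 14) = (k+1)(4(k+1)^3 + 5(k+1)^2 + (k+1) + 4),
which is the closed form with m = k+1.
Hence, by induction on m, the claim holds for every m ≥ 1.

P(m) = m(4m^3 + 5m^2 + m + 4)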